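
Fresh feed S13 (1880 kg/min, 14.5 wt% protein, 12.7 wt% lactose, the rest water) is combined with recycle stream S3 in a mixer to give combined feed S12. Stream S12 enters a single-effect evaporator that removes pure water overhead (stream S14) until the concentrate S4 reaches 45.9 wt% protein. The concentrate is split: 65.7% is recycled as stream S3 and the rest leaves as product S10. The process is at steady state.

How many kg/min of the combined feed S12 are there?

Overall protein balance (none leaves overhead): protein in fresh feed = protein in product, i.e. 1880×0.145 = (1−0.657)·S4·0.459.
S4 = 272.6/(0.459×0.343) = 1731.5 kg/min.
Recycle S3 = 0.657×1731.5 = 1137.6 kg/min.
Combined feed S12 = 1880 + 1137.6 = 3017.6 kg/min.

3018 kg/min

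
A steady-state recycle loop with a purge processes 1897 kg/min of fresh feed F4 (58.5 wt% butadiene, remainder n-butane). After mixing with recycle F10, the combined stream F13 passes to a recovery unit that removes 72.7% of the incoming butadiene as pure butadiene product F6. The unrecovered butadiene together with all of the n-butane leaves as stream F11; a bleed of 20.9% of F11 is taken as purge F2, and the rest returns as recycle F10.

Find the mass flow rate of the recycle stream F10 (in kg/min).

n-butane enters only via F4 and leaves only via the purge: 1897×0.415 = 0.209×(n-butane in F11), and the recovery unit passes all n-butane, so n-butane in F13 = n-butane in F11 = 3766.8 kg/min.
butadiene in F13: m_A = 1897×0.585 + (1−0.209)·(1−0.727)·m_A, so m_A = 1109.7/0.7841 = 1415.4 kg/min.
F11 = (1−0.727)×1415.4 + 3766.8 = 4153.2 kg/min.
Recycle F10 = (1−0.209)×4153.2 = 3285.2 kg/min.

3285 kg/min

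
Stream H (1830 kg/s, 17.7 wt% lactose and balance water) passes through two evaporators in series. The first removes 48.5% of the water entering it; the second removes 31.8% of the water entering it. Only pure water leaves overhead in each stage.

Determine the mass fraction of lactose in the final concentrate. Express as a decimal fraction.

0.3798

water in feed = 1830×0.823 = 1506.1 kg/s.
After stage 1: water left = (1−0.485)×1506.1 = 775.64; stream total = 1099.5 kg/s.
After stage 2: water left = (1−0.318)×775.64 = 528.98; final concentrate = 852.89 kg/s.
lactose fraction = 323.91/852.89 = 0.3798.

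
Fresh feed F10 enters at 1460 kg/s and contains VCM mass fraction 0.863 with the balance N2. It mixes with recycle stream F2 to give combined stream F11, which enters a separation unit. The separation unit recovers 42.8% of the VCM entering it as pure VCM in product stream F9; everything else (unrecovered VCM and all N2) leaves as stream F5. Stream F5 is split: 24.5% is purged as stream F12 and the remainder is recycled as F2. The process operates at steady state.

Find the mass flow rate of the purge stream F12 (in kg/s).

510.8 kg/s

N2 enters only via F10 and leaves only via the purge: 1460×0.137 = 0.245×(N2 in F5), and the separation unit passes all N2, so N2 in F11 = N2 in F5 = 816.41 kg/s.
VCM in F11: m_A = 1460×0.863 + (1−0.245)·(1−0.428)·m_A, so m_A = 1260/0.5681 = 2217.7 kg/s.
F5 = (1−0.428)×2217.7 + 816.41 = 2084.9 kg/s.
Purge F12 = 0.245×2084.9 = 510.81 kg/s.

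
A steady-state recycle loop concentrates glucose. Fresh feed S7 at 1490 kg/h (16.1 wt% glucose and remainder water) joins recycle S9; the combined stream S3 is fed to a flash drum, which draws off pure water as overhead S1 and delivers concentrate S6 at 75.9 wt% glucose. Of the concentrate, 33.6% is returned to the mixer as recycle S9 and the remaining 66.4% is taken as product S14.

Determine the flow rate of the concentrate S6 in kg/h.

476 kg/h

Overall glucose balance (none leaves overhead): glucose in fresh feed = glucose in product, i.e. 1490×0.161 = (1−0.336)·S6·0.759.
S6 = 239.89/(0.759×0.664) = 475.99 kg/h.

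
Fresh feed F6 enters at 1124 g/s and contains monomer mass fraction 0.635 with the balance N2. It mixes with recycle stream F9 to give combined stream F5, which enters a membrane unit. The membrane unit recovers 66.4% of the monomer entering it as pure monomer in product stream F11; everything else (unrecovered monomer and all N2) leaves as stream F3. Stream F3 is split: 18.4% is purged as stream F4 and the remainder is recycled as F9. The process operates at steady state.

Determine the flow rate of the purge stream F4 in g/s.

471.1 g/s

N2 enters only via F6 and leaves only via the purge: 1124×0.365 = 0.184×(N2 in F3), and the membrane unit passes all N2, so N2 in F5 = N2 in F3 = 2229.7 g/s.
monomer in F5: m_A = 1124×0.635 + (1−0.184)·(1−0.664)·m_A, so m_A = 713.74/0.7258 = 983.35 g/s.
F3 = (1−0.664)×983.35 + 2229.7 = 2560.1 g/s.
Purge F4 = 0.184×2560.1 = 471.05 g/s.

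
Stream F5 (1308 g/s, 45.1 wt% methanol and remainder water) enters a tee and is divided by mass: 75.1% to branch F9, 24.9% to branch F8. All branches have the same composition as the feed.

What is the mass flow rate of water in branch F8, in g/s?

Branch F8 total = 0.249×1308 = 325.69 g/s.
water in F8 = 0.549×325.69 = 178.8 g/s.

178.8 g/s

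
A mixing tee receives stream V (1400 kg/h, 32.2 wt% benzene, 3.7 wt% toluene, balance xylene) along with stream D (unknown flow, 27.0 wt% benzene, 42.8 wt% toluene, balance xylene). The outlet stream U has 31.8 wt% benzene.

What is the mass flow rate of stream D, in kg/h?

Let D be the unknown flow. Total out = 1400 + D.
benzene balance: 450.8 + 0.270·D = 0.318·(1400 + D)
(0.270 − 0.318)·D = 0.318×1400 − 450.8 = -5.6
D = -5.6 / -0.048 = 116.67 kg/h

116.7 kg/h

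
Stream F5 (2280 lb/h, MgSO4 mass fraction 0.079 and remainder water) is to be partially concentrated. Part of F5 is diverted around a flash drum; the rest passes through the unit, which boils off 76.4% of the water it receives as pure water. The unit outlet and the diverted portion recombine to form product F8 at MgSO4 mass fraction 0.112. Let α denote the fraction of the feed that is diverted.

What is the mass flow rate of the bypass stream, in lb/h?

All 2280×0.079 = 180.12 lb/h of MgSO4 reaches F8, so F8 = 180.12/0.112 = 1608.2 lb/h and vapour = 671.79 lb/h.
The evaporator receives (1−α)·2280 of feed at 0.921 water and removes 0.764 of that water:
0.764×0.921×(1−α)×2280 = 671.79
(1−α) = 671.79/1604.3 = 0.4187;  α = 0.5813.
Bypass flow = 0.5813×2280 = 1325.3 lb/h.

1325 lb/h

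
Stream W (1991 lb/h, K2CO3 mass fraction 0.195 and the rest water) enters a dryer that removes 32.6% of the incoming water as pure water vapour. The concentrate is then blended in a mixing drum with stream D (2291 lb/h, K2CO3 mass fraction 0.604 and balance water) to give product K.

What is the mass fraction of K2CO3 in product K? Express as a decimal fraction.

0.471

Vapour removed = 0.326×0.805×1991 = 522.5 lb/h; concentrate = 1468.5 lb/h.
K2CO3 reaching the mixer = 388.25 (from concentrate) + 2291×0.604 = 1772 lb/h.
Product flow = 1468.5 + 2291 = 3759.5 lb/h; K2CO3 fraction = 0.471.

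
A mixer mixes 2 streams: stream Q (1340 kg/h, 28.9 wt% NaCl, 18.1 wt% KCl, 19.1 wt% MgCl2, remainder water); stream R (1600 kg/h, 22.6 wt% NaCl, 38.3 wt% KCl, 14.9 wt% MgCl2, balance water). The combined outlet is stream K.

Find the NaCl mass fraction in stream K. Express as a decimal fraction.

Total flow out = 1340 + 1600 = 2940 kg/h.
NaCl in = 1340×0.289 + 1600×0.226 = 748.86 kg/h.
NaCl mass fraction in K = 748.86/2940 = 0.255.

0.255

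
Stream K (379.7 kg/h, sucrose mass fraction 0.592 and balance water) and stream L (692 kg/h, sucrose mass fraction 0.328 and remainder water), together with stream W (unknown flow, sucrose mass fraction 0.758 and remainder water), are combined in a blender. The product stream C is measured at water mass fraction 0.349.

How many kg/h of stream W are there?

2298 kg/h

Let W be the unknown flow. Total out = 1071.7 + W.
water balance: 619.94 + 0.242·W = 0.349·(1071.7 + W)
(0.242 − 0.349)·W = 0.349×1071.7 − 619.94 = -245.92
W = -245.92 / -0.107 = 2298.3 kg/h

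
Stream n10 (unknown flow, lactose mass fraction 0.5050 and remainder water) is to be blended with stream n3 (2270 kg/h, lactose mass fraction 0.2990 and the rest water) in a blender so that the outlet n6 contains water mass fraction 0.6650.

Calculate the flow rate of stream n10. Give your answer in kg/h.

Let n10 be the unknown flow. Total out = 2270 + n10.
water balance: 1591.3 + 0.495·n10 = 0.665·(2270 + n10)
(0.495 − 0.665)·n10 = 0.665×2270 − 1591.3 = -81.72
n10 = -81.72 / -0.170 = 480.71 kg/h

480.7 kg/h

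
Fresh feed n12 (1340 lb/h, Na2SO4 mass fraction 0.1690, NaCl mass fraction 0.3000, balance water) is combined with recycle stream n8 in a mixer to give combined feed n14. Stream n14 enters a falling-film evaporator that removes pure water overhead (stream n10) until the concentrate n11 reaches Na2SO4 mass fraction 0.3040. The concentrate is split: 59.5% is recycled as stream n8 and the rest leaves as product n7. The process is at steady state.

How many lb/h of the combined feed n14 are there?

Overall Na2SO4 balance (none leaves overhead): Na2SO4 in fresh feed = Na2SO4 in product, i.e. 1340×0.169 = (1−0.595)·n11·0.304.
n11 = 226.46/(0.304×0.405) = 1839.3 lb/h.
Recycle n8 = 0.595×1839.3 = 1094.4 lb/h.
Combined feed n14 = 1340 + 1094.4 = 2434.4 lb/h.

2434 lb/h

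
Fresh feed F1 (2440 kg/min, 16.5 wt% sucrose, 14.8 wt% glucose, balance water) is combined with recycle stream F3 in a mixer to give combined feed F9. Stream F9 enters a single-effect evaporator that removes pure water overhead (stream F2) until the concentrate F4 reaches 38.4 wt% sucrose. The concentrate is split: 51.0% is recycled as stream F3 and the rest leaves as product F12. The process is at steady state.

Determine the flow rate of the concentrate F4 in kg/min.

2140 kg/min

Overall sucrose balance (none leaves overhead): sucrose in fresh feed = sucrose in product, i.e. 2440×0.165 = (1−0.510)·F4·0.384.
F4 = 402.6/(0.384×0.490) = 2139.7 kg/min.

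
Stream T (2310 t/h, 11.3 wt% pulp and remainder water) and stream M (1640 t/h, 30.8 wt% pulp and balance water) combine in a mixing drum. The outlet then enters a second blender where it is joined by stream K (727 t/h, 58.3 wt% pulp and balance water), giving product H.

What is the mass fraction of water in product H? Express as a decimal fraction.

Overall, product flow = 4677 t/h.
water in = 2310×0.887 + 1640×0.692 + 727×0.417 = 3487 t/h.
water fraction in H = 0.746.

0.746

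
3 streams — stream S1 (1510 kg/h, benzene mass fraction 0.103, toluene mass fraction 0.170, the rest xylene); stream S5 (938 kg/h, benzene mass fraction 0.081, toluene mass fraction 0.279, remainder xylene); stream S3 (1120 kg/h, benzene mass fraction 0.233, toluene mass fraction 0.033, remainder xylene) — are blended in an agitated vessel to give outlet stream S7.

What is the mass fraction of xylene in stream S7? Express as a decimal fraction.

0.706

Total flow out = 1510 + 938 + 1120 = 3568 kg/h.
xylene in = 1510×0.727 + 938×0.640 + 1120×0.734 = 2520.2 kg/h.
xylene mass fraction in S7 = 2520.2/3568 = 0.706.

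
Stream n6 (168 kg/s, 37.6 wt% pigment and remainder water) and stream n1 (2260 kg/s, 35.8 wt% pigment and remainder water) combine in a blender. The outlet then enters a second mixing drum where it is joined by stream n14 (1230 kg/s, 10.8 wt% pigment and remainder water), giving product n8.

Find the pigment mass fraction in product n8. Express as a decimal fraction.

Overall, product flow = 3658 kg/s.
pigment in = 168×0.376 + 2260×0.358 + 1230×0.108 = 1005.1 kg/s.
pigment fraction in n8 = 0.2748.

0.2748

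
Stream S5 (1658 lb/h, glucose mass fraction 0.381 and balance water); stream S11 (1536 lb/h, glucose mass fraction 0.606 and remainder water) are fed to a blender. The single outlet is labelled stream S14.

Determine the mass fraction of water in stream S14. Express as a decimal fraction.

Total flow out = 1658 + 1536 = 3194 lb/h.
water in = 1658×0.619 + 1536×0.394 = 1631.5 lb/h.
water mass fraction in S14 = 1631.5/3194 = 0.511.

0.511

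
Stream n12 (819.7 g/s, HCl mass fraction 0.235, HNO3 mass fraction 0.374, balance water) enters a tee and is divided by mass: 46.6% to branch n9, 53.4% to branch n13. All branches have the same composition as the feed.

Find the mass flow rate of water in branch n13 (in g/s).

171.1 g/s

Branch n13 total = 0.534×819.7 = 437.72 g/s.
water in n13 = 0.391×437.72 = 171.15 g/s.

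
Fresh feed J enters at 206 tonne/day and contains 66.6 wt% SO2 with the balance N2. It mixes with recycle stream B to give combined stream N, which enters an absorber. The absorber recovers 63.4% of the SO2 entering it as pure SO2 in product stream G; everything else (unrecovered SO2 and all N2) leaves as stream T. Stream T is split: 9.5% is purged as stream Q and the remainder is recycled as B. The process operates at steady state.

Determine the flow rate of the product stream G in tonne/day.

SO2 in N: m_A = 206×0.666 + (1−0.095)·(1−0.634)·m_A, so m_A = 137.2/0.6688 = 205.15 tonne/day.
Product G = 0.634×205.15 = 130.06 tonne/day.

130.1 tonne/day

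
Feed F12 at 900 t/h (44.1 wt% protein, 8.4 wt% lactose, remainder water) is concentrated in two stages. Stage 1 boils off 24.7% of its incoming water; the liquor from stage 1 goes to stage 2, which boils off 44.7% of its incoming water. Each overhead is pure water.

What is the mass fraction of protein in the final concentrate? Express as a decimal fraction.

0.6101

water in feed = 900×0.475 = 427.5 t/h.
After stage 1: water left = (1−0.247)×427.5 = 321.91; stream total = 794.41 t/h.
After stage 2: water left = (1−0.447)×321.91 = 178.01; final concentrate = 650.51 t/h.
protein fraction = 396.9/650.51 = 0.6101.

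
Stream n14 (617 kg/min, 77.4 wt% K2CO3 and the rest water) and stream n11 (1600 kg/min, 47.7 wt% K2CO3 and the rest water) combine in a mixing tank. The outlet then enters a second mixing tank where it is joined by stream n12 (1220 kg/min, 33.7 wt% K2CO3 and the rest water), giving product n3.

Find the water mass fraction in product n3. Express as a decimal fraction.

Overall, product flow = 3437 kg/min.
water in = 617×0.226 + 1600×0.523 + 1220×0.663 = 1785.1 kg/min.
water fraction in n3 = 0.519.

0.519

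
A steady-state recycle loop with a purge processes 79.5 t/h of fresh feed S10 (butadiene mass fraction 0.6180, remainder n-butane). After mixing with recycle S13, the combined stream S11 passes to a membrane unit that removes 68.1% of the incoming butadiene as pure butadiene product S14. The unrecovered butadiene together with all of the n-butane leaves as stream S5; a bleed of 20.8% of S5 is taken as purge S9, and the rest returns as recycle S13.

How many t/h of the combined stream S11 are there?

n-butane enters only via S10 and leaves only via the purge: 79.5×0.382 = 0.208×(n-butane in S5), and the membrane unit passes all n-butane, so n-butane in S11 = n-butane in S5 = 146 t/h.
butadiene in S11: m_A = 79.5×0.618 + (1−0.208)·(1−0.681)·m_A, so m_A = 49.131/0.7474 = 65.74 t/h.
S11 = 65.74 + 146 = 211.74 t/h.

211.7 t/h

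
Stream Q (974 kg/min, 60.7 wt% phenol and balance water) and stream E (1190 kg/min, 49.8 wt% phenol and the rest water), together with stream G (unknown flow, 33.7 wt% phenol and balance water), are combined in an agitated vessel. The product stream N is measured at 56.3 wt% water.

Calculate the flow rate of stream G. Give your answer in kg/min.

2382 kg/min

Let G be the unknown flow. Total out = 2164 + G.
water balance: 980.16 + 0.663·G = 0.563·(2164 + G)
(0.663 − 0.563)·G = 0.563×2164 − 980.16 = 238.17
G = 238.17 / 0.100 = 2381.7 kg/min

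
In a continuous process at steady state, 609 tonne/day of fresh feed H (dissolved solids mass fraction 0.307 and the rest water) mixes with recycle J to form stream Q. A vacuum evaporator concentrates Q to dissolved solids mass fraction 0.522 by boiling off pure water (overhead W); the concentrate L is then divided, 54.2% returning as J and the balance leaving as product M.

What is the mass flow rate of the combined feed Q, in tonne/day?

Overall dissolved solids balance (none leaves overhead): dissolved solids in fresh feed = dissolved solids in product, i.e. 609×0.307 = (1−0.542)·L·0.522.
L = 186.96/(0.522×0.458) = 782.02 tonne/day.
Recycle J = 0.542×782.02 = 423.86 tonne/day.
Combined feed Q = 609 + 423.86 = 1032.9 tonne/day.

1033 tonne/day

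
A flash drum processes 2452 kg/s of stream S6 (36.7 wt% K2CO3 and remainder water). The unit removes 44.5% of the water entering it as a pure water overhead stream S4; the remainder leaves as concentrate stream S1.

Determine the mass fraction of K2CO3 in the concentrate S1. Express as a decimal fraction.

0.511

K2CO3 is not removed: 2452×0.367 = 899.88 kg/s of K2CO3 enters S1.
water entering = 2452×0.633 = 1552.1 kg/s; overhead removed = 0.445×1552.1 = 690.69 kg/s.
Concentrate = 2452 − 690.69 = 1761.3 kg/s.
Mass fraction = 899.88/1761.3 = 0.511.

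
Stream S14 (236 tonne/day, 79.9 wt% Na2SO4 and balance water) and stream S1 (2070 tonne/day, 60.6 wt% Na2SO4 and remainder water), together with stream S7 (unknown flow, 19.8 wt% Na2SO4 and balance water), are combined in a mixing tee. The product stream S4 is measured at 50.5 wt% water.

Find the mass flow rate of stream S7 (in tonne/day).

Let S7 be the unknown flow. Total out = 2306 + S7.
water balance: 863.02 + 0.802·S7 = 0.505·(2306 + S7)
(0.802 − 0.505)·S7 = 0.505×2306 − 863.02 = 301.51
S7 = 301.51 / 0.297 = 1015.2 tonne/day

1015 tonne/day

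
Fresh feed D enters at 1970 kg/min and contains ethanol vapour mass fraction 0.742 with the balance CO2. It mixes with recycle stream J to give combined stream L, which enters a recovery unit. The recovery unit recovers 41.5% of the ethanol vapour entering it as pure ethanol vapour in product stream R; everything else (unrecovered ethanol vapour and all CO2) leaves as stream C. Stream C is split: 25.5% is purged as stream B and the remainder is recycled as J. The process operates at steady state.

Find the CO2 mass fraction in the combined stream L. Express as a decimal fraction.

CO2 enters only via D and leaves only via the purge: 1970×0.258 = 0.255×(CO2 in C), and the recovery unit passes all CO2, so CO2 in L = CO2 in C = 1993.2 kg/min.
ethanol vapour in L: m_A = 1970×0.742 + (1−0.255)·(1−0.415)·m_A, so m_A = 1461.7/0.5642 = 2590.9 kg/min.
L = 2590.9 + 1993.2 = 4584.1 kg/min.
CO2 fraction in L = 1993.2/4584.1 = 0.435.

0.435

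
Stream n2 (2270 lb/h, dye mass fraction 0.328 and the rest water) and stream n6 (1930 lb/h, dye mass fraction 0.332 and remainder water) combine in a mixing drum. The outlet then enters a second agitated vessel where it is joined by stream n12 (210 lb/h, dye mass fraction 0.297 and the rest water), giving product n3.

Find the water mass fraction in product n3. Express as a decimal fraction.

Overall, product flow = 4410 lb/h.
water in = 2270×0.672 + 1930×0.668 + 210×0.703 = 2962.3 lb/h.
water fraction in n3 = 0.672.

0.672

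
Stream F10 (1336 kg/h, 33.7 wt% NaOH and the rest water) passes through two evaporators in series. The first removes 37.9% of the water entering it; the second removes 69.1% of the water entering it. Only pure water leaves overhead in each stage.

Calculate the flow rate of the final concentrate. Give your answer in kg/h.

water in feed = 1336×0.663 = 885.77 kg/h.
After stage 1: water left = (1−0.379)×885.77 = 550.06; stream total = 1000.3 kg/h.
After stage 2: water left = (1−0.691)×550.06 = 169.97; final concentrate = 620.2 kg/h.

620.2 kg/h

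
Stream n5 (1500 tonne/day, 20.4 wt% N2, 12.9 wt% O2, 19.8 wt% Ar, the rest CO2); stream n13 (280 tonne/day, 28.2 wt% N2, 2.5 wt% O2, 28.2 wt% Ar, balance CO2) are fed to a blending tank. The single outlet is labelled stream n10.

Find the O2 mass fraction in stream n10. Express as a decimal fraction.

Total flow out = 1500 + 280 = 1780 tonne/day.
O2 in = 1500×0.129 + 280×0.025 = 200.5 tonne/day.
O2 mass fraction in n10 = 200.5/1780 = 0.1126.

0.1126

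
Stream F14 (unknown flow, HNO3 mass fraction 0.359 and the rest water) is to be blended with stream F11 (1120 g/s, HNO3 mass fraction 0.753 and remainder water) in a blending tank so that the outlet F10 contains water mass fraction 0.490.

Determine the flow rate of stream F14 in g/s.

1802 g/s

Let F14 be the unknown flow. Total out = 1120 + F14.
water balance: 276.64 + 0.641·F14 = 0.490·(1120 + F14)
(0.641 − 0.490)·F14 = 0.490×1120 − 276.64 = 272.16
F14 = 272.16 / 0.151 = 1802.4 g/s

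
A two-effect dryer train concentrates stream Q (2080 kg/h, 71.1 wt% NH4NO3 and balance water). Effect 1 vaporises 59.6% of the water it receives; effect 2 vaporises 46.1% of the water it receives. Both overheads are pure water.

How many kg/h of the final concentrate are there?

water in feed = 2080×0.289 = 601.12 kg/h.
After stage 1: water left = (1−0.596)×601.12 = 242.85; stream total = 1721.7 kg/h.
After stage 2: water left = (1−0.461)×242.85 = 130.9; final concentrate = 1609.8 kg/h.

1610 kg/h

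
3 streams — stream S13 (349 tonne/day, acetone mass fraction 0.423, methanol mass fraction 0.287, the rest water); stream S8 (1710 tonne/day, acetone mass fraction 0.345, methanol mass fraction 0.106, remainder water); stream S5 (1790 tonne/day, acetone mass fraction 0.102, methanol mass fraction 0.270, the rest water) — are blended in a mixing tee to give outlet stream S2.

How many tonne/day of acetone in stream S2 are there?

920.2 tonne/day

acetone out = acetone in = 349×0.423 + 1710×0.345 + 1790×0.102 = 920.16 tonne/day.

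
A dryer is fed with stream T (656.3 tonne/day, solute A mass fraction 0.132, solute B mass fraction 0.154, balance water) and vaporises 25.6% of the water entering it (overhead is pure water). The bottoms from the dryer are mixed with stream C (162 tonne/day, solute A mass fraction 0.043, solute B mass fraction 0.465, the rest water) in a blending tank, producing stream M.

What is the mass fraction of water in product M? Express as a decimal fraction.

0.613

Vapour removed = 0.256×0.714×656.3 = 119.96 tonne/day; concentrate = 536.34 tonne/day.
water reaching the mixer = 348.64 (from concentrate) + 162×0.492 = 428.34 tonne/day.
Product flow = 536.34 + 162 = 698.34 tonne/day; water fraction = 0.613.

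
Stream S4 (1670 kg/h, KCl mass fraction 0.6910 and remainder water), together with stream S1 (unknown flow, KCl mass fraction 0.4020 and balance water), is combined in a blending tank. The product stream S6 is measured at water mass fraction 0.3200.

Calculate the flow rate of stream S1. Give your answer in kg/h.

66.08 kg/h

Let S1 be the unknown flow. Total out = 1670 + S1.
water balance: 516.03 + 0.598·S1 = 0.320·(1670 + S1)
(0.598 − 0.320)·S1 = 0.320×1670 − 516.03 = 18.37
S1 = 18.37 / 0.278 = 66.079 kg/h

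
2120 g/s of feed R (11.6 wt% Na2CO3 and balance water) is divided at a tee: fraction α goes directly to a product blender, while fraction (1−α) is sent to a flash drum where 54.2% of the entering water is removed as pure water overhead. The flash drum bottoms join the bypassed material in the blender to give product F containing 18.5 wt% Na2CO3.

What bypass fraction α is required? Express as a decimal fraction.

All 2120×0.116 = 245.92 g/s of Na2CO3 reaches F, so F = 245.92/0.185 = 1329.3 g/s and vapour = 790.7 g/s.
The evaporator receives (1−α)·2120 of feed at 0.884 water and removes 0.542 of that water:
0.542×0.884×(1−α)×2120 = 790.7
(1−α) = 790.7/1015.8 = 0.7784;  α = 0.2216.

0.222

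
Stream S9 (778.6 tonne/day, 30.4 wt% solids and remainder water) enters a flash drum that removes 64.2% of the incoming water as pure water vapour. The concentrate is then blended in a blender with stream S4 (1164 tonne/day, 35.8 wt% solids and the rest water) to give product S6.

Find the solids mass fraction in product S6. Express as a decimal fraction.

Vapour removed = 0.642×0.696×778.6 = 347.9 tonne/day; concentrate = 430.7 tonne/day.
solids reaching the mixer = 236.69 (from concentrate) + 1164×0.358 = 653.41 tonne/day.
Product flow = 430.7 + 1164 = 1594.7 tonne/day; solids fraction = 0.410.

0.410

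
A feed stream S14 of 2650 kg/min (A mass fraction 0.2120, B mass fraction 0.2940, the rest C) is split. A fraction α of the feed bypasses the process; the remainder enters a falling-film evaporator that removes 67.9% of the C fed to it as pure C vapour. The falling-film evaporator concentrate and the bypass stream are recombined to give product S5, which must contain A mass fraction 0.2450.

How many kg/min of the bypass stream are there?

All 2650×0.212 = 561.8 kg/min of A reaches S5, so S5 = 561.8/0.245 = 2293.1 kg/min and vapour = 356.94 kg/min.
The evaporator receives (1−α)·2650 of feed at 0.494 C and removes 0.679 of that C:
0.679×0.494×(1−α)×2650 = 356.94
(1−α) = 356.94/888.88 = 0.4016;  α = 0.5984.
Bypass flow = 0.5984×2650 = 1585.9 kg/min.

1586 kg/min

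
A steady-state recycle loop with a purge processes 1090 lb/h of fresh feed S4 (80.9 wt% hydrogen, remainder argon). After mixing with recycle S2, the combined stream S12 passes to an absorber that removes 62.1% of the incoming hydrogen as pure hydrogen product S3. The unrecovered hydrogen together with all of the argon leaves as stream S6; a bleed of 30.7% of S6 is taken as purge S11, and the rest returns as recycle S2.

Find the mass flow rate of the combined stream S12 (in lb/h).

argon enters only via S4 and leaves only via the purge: 1090×0.191 = 0.307×(argon in S6), and the absorber passes all argon, so argon in S12 = argon in S6 = 678.14 lb/h.
hydrogen in S12: m_A = 1090×0.809 + (1−0.307)·(1−0.621)·m_A, so m_A = 881.81/0.7374 = 1195.9 lb/h.
S12 = 1195.9 + 678.14 = 1874.1 lb/h.

1874 lb/h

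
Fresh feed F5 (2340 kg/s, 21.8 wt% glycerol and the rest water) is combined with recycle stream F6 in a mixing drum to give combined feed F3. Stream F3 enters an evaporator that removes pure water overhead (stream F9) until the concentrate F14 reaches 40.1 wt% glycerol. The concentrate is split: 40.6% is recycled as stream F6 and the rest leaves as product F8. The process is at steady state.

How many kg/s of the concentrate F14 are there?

Overall glycerol balance (none leaves overhead): glycerol in fresh feed = glycerol in product, i.e. 2340×0.218 = (1−0.406)·F14·0.401.
F14 = 510.12/(0.401×0.594) = 2141.6 kg/s.

2142 kg/s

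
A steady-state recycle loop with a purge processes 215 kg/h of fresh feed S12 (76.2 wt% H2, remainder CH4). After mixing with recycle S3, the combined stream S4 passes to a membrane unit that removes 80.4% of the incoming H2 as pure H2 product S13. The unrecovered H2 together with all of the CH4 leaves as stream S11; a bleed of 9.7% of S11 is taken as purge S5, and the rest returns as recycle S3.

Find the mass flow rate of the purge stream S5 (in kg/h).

CH4 enters only via S12 and leaves only via the purge: 215×0.238 = 0.097×(CH4 in S11), and the membrane unit passes all CH4, so CH4 in S4 = CH4 in S11 = 527.53 kg/h.
H2 in S4: m_A = 215×0.762 + (1−0.097)·(1−0.804)·m_A, so m_A = 163.83/0.8230 = 199.06 kg/h.
S11 = (1−0.804)×199.06 + 527.53 = 566.54 kg/h.
Purge S5 = 0.097×566.54 = 54.955 kg/h.

54.95 kg/h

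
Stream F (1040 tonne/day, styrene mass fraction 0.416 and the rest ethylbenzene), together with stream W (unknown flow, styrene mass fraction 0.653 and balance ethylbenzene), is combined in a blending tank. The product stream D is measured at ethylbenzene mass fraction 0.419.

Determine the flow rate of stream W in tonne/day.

2383 tonne/day

Let W be the unknown flow. Total out = 1040 + W.
ethylbenzene balance: 607.36 + 0.347·W = 0.419·(1040 + W)
(0.347 − 0.419)·W = 0.419×1040 − 607.36 = -171.6
W = -171.6 / -0.072 = 2383.3 tonne/day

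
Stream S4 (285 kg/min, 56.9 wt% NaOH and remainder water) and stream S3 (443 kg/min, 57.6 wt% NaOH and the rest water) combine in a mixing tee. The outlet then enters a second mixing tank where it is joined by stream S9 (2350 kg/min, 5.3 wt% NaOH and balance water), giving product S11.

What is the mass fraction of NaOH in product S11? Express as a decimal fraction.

0.176

Overall, product flow = 3078 kg/min.
NaOH in = 285×0.569 + 443×0.576 + 2350×0.053 = 541.88 kg/min.
NaOH fraction in S11 = 0.176.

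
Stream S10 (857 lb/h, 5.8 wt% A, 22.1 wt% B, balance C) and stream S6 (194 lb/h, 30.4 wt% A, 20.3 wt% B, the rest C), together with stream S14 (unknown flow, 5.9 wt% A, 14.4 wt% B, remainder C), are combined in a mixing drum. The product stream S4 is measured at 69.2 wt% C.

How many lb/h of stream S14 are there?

131 lb/h

Let S14 be the unknown flow. Total out = 1051 + S14.
C balance: 713.54 + 0.797·S14 = 0.692·(1051 + S14)
(0.797 − 0.692)·S14 = 0.692×1051 − 713.54 = 13.753
S14 = 13.753 / 0.105 = 130.98 lb/h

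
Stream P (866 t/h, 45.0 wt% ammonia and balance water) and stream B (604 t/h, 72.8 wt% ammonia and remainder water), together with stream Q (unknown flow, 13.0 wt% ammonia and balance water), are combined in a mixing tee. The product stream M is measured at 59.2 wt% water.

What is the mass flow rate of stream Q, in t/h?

826.1 t/h

Let Q be the unknown flow. Total out = 1470 + Q.
water balance: 640.59 + 0.870·Q = 0.592·(1470 + Q)
(0.870 − 0.592)·Q = 0.592×1470 − 640.59 = 229.65
Q = 229.65 / 0.278 = 826.09 t/h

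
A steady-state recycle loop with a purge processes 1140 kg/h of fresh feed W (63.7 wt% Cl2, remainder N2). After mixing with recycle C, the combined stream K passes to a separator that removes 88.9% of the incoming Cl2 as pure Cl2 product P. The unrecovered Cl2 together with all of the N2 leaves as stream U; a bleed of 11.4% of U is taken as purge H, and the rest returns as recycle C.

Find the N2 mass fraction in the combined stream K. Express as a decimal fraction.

N2 enters only via W and leaves only via the purge: 1140×0.363 = 0.114×(N2 in U), and the separator passes all N2, so N2 in K = N2 in U = 3630 kg/h.
Cl2 in K: m_A = 1140×0.637 + (1−0.114)·(1−0.889)·m_A, so m_A = 726.18/0.9017 = 805.39 kg/h.
K = 805.39 + 3630 = 4435.4 kg/h.
N2 fraction in K = 3630/4435.4 = 0.8184.

0.8184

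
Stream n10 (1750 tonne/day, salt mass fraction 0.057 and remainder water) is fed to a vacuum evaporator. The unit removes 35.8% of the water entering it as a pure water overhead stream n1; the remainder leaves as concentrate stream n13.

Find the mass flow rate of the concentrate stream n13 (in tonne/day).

water entering = 1750×0.943 = 1650.2 tonne/day; overhead removed = 0.358×1650.2 = 590.79 tonne/day.
Concentrate = 1750 − 590.79 = 1159.2 tonne/day.

1159 tonne/day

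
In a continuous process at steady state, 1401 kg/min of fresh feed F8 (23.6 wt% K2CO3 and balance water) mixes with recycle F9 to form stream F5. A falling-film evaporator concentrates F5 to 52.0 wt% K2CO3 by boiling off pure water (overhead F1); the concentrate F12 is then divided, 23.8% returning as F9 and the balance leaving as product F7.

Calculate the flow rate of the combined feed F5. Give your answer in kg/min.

Overall K2CO3 balance (none leaves overhead): K2CO3 in fresh feed = K2CO3 in product, i.e. 1401×0.236 = (1−0.238)·F12·0.520.
F12 = 330.64/(0.520×0.762) = 834.43 kg/min.
Recycle F9 = 0.238×834.43 = 198.6 kg/min.
Combined feed F5 = 1401 + 198.6 = 1599.6 kg/min.

1600 kg/min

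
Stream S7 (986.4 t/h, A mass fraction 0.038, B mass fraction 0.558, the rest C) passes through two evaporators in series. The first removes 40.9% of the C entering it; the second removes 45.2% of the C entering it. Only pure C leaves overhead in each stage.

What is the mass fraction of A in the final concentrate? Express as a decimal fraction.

C in feed = 986.4×0.404 = 398.51 t/h.
After stage 1: C left = (1−0.409)×398.51 = 235.52; stream total = 823.41 t/h.
After stage 2: C left = (1−0.452)×235.52 = 129.06; final concentrate = 716.96 t/h.
A fraction = 37.483/716.96 = 0.052.

0.052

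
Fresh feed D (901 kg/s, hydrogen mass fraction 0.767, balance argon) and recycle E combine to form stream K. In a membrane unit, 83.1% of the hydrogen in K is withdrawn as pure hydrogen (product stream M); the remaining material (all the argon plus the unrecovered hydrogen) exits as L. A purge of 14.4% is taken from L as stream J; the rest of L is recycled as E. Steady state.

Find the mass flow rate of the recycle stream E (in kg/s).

argon enters only via D and leaves only via the purge: 901×0.233 = 0.144×(argon in L), and the membrane unit passes all argon, so argon in K = argon in L = 1457.9 kg/s.
hydrogen in K: m_A = 901×0.767 + (1−0.144)·(1−0.831)·m_A, so m_A = 691.07/0.8553 = 807.95 kg/s.
L = (1−0.831)×807.95 + 1457.9 = 1594.4 kg/s.
Recycle E = (1−0.144)×1594.4 = 1364.8 kg/s.

1365 kg/s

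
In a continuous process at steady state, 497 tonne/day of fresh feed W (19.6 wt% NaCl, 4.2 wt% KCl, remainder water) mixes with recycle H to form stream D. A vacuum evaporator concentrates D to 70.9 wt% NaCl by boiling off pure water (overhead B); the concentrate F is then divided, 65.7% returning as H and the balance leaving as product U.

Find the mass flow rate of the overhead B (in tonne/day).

Overall NaCl balance (none leaves overhead): NaCl in fresh feed = NaCl in product, i.e. 497×0.196 = (1−0.657)·F·0.709.
F = 97.412/(0.709×0.343) = 400.56 tonne/day.
Recycle H = 0.657×400.56 = 263.17 tonne/day.
Combined feed D = 497 + 263.17 = 760.17 tonne/day.
Overhead B = D − F = 760.17 − 400.56 = 359.61 tonne/day.

359.6 tonne/day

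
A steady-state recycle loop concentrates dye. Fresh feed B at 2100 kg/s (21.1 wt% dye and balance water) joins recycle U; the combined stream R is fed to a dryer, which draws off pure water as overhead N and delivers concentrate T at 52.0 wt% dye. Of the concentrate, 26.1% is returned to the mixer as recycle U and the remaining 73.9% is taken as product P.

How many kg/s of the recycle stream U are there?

301 kg/s

Overall dye balance (none leaves overhead): dye in fresh feed = dye in product, i.e. 2100×0.211 = (1−0.261)·T·0.520.
T = 443.1/(0.520×0.739) = 1153.1 kg/s.
Recycle U = 0.261×1153.1 = 300.95 kg/s.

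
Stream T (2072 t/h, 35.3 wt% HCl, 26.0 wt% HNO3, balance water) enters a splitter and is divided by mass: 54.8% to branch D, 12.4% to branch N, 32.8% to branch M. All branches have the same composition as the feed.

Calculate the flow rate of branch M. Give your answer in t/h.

679.6 t/h

Branch M flow = 0.328×2072 = 679.62 t/h.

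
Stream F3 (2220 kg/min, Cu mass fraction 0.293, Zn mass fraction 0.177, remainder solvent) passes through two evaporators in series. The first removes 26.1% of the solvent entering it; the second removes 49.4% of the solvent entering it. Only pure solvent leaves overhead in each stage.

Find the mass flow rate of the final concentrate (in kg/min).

1483 kg/min

solvent in feed = 2220×0.530 = 1176.6 kg/min.
After stage 1: solvent left = (1−0.261)×1176.6 = 869.51; stream total = 1912.9 kg/min.
After stage 2: solvent left = (1−0.494)×869.51 = 439.97; final concentrate = 1483.4 kg/min.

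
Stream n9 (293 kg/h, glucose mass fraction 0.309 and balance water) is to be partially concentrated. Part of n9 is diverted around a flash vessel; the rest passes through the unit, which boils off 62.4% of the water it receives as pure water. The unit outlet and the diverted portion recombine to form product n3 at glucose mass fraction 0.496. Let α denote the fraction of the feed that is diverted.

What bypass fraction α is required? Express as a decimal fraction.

0.126

All 293×0.309 = 90.537 kg/h of glucose reaches n3, so n3 = 90.537/0.496 = 182.53 kg/h and vapour = 110.47 kg/h.
The evaporator receives (1−α)·293 of feed at 0.691 water and removes 0.624 of that water:
0.624×0.691×(1−α)×293 = 110.47
(1−α) = 110.47/126.34 = 0.8744;  α = 0.1256.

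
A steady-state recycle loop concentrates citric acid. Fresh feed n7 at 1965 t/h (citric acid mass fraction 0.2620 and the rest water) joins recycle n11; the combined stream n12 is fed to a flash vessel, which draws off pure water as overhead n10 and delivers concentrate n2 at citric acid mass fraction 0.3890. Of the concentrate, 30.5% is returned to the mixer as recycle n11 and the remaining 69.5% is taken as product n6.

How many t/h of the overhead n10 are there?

Overall citric acid balance (none leaves overhead): citric acid in fresh feed = citric acid in product, i.e. 1965×0.262 = (1−0.305)·n2·0.389.
n2 = 514.83/(0.389×0.695) = 1904.3 t/h.
Recycle n11 = 0.305×1904.3 = 580.8 t/h.
Combined feed n12 = 1965 + 580.8 = 2545.8 t/h.
Overhead n10 = n12 − n2 = 2545.8 − 1904.3 = 641.53 t/h.

641.5 t/h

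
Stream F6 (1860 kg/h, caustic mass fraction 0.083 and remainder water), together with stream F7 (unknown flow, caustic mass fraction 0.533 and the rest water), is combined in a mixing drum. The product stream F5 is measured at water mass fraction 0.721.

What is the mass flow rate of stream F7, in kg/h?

1435 kg/h

Let F7 be the unknown flow. Total out = 1860 + F7.
water balance: 1705.6 + 0.467·F7 = 0.721·(1860 + F7)
(0.467 − 0.721)·F7 = 0.721×1860 − 1705.6 = -364.56
F7 = -364.56 / -0.254 = 1435.3 kg/h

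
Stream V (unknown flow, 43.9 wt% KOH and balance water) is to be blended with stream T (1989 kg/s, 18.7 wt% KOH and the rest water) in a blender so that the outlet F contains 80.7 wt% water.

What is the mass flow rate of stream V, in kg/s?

Let V be the unknown flow. Total out = 1989 + V.
water balance: 1617.1 + 0.561·V = 0.807·(1989 + V)
(0.561 − 0.807)·V = 0.807×1989 − 1617.1 = -11.934
V = -11.934 / -0.246 = 48.512 kg/s

48.51 kg/s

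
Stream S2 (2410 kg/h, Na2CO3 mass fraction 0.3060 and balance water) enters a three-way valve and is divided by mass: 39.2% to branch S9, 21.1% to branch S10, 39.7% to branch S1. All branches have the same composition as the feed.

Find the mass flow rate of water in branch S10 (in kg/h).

352.9 kg/h

Branch S10 total = 0.211×2410 = 508.51 kg/h.
water in S10 = 0.694×508.51 = 352.91 kg/h.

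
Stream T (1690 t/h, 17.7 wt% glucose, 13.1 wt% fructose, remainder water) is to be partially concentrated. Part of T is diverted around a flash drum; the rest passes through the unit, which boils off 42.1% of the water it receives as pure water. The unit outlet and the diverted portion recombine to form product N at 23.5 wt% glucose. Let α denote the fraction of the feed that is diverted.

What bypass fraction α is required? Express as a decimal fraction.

All 1690×0.177 = 299.13 t/h of glucose reaches N, so N = 299.13/0.235 = 1272.9 t/h and vapour = 417.11 t/h.
The evaporator receives (1−α)·1690 of feed at 0.692 water and removes 0.421 of that water:
0.421×0.692×(1−α)×1690 = 417.11
(1−α) = 417.11/492.35 = 0.8472;  α = 0.1528.

0.153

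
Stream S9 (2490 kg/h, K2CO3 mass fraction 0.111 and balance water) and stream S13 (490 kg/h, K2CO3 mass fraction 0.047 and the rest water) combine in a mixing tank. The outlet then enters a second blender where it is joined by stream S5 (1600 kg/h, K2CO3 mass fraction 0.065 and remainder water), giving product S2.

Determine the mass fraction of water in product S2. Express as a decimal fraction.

Overall, product flow = 4580 kg/h.
water in = 2490×0.889 + 490×0.953 + 1600×0.935 = 4176.6 kg/h.
water fraction in S2 = 0.912.

0.912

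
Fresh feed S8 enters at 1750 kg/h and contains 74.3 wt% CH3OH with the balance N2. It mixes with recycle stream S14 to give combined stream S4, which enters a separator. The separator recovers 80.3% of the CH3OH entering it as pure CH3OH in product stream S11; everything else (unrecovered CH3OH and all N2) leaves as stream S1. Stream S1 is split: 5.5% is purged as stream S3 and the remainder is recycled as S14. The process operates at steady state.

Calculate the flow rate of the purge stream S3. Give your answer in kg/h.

N2 enters only via S8 and leaves only via the purge: 1750×0.257 = 0.055×(N2 in S1), and the separator passes all N2, so N2 in S4 = N2 in S1 = 8177.3 kg/h.
CH3OH in S4: m_A = 1750×0.743 + (1−0.055)·(1−0.803)·m_A, so m_A = 1300.2/0.8138 = 1597.7 kg/h.
S1 = (1−0.803)×1597.7 + 8177.3 = 8492 kg/h.
Purge S3 = 0.055×8492 = 467.06 kg/h.

467.1 kg/h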